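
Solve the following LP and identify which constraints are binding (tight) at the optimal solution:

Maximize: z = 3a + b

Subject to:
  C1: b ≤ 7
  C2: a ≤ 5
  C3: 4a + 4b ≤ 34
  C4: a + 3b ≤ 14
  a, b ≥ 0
Optimal: a = 5, b = 3
Slack at optimum:
  C1: slack = 4
  C2: slack = 0 (binding)
  C3: slack = 2
  C4: slack = 0 (binding)
  a ≥ 0: a = 5
  b ≥ 0: b = 3
Binding constraints: C2, C4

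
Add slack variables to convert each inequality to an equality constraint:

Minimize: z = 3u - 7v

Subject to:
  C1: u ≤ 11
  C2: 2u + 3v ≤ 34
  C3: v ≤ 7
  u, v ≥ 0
min z = 3u - 7v

s.t.
  u + s1 = 11
  2u + 3v + s2 = 34
  v + s3 = 7
  u, v, s1, s2, s3 ≥ 0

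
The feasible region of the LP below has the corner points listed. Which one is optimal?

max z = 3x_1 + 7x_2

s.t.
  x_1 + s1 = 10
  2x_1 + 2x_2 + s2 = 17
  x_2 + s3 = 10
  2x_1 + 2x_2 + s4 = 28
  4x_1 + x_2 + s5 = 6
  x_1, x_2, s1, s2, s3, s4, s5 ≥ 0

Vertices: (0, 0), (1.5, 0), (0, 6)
Evaluating z = 3x_1 + 7x_2 at each vertex:
  (0, 0): z = 0
  (1.5, 0): z = 4.5
  (0, 6): z = 42

The largest value is z = 42, attained at (0, 6).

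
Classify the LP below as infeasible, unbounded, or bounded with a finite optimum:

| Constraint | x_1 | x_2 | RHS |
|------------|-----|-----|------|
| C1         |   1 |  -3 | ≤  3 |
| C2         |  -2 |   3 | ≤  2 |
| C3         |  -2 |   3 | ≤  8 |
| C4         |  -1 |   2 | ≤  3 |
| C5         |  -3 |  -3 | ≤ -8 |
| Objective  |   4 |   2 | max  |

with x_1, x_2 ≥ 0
Feasible point: (2, 1) satisfies every constraint, so the LP is feasible.
Direction d = (3, 1): for each constraint row a, a·d ≤ 0 —
  (1)(3) + (-3)(1) = 0 ≤ 0
  (-2)(3) + (3)(1) = -3 ≤ 0
  (-2)(3) + (3)(1) = -3 ≤ 0
  (-1)(3) + (2)(1) = -1 ≤ 0
  (-3)(3) + (-3)(1) = -12 ≤ 0
and d ≥ 0, so (2, 1) + t·d stays feasible for every t ≥ 0. Along this ray z = 4x_1 + 2x_2 changes by 14 per unit t, so z → +∞.

Unbounded — the objective can increase without bound over the feasible region.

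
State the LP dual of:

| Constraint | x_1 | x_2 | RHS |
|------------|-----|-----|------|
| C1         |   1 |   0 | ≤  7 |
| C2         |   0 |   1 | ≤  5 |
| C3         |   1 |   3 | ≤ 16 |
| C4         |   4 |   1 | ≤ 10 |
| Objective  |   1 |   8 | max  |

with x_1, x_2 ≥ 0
Minimize: z = 7y1 + 5y2 + 16y3 + 10y4

Subject to:
  C1: -y1 - y3 - 4y4 ≤ -1
  C2: -y2 - 3y3 - y4 ≤ -8
  y1, y2, y3, y4 ≥ 0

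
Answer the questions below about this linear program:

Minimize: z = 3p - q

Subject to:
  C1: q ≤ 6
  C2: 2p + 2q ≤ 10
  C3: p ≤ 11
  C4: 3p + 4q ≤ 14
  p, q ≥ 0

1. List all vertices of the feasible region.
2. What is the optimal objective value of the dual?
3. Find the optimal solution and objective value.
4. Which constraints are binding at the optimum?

1. (0, 0), (4.667, 0), (0, 3.5)
2. -3.5 (by strong duality, equal to the primal optimum)
3. p = 0, q = 3.5, z = -3.5
4. C4, p ≥ 0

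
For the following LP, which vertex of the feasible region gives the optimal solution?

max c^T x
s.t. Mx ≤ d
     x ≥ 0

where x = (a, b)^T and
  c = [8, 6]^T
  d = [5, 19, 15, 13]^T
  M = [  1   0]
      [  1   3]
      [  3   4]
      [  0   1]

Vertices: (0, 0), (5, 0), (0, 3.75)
Evaluating z = 8a + 6b at each vertex:
  (0, 0): z = 0
  (5, 0): z = 40
  (0, 3.75): z = 22.5

The largest value is z = 40, attained at (5, 0).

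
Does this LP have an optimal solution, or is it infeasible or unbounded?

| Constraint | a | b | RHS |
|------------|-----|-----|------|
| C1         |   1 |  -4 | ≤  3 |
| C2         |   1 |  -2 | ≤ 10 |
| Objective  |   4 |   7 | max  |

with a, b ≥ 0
Feasible point: (0, 0) satisfies every constraint, so the LP is feasible.
Direction d = (0, 1): for each constraint row a, a·d ≤ 0 —
  (1)(0) + (-4)(1) = -4 ≤ 0
  (1)(0) + (-2)(1) = -2 ≤ 0
and d ≥ 0, so (0, 0) + t·d stays feasible for every t ≥ 0. Along this ray z = 4a + 7b changes by 7 per unit t, so z → +∞.

The LP is unbounded; z can be made arbitrarily large.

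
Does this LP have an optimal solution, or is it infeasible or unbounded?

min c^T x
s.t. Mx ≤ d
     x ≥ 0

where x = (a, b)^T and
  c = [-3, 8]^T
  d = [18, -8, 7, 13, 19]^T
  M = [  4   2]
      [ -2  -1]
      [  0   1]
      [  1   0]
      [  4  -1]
The point (4.5, 0) satisfies every constraint, so the LP is feasible; the constraints give a ≤ 13 and b ≤ 7, which with a, b ≥ 0 keep the feasible region inside a bounded box. A feasible, bounded LP attains a finite optimum at a vertex.

Evaluating z = -3a + 8b at each vertex:
  (4, 0): z = -12
  (4.5, 0): z = -13.5
  (1, 7): z = 53
  (0.5, 7): z = 54.5

Bounded optimum: z* = -13.5 at (4.5, 0).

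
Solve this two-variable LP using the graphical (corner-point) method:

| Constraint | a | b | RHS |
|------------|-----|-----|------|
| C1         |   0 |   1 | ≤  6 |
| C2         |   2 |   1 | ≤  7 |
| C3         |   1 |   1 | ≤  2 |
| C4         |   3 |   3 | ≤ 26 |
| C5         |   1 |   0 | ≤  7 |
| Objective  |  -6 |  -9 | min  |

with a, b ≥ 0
a = 0, b = 2, z = -18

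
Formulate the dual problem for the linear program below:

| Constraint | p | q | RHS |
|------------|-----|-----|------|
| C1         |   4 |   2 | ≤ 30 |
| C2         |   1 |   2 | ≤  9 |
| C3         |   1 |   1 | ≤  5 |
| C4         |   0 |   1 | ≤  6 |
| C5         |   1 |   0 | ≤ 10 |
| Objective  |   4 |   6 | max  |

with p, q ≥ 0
Minimize: z = 30y1 + 9y2 + 5y3 + 6y4 + 10y5

Subject to:
  C1: -4y1 - y2 - y3 - y5 ≤ -4
  C2: -2y1 - 2y2 - y3 - y4 ≤ -6
  y1, y2, y3, y4, y5 ≥ 0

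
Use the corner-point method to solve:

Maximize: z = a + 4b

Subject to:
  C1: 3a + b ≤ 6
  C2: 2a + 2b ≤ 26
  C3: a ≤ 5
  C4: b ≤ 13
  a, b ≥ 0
Each vertex is the intersection of two constraint boundaries that also satisfies all remaining constraints:
  a = 0 and b = 0 → (0, 0)
  3a + b = 6 and b = 0 → (2, 0)
  3a + b = 6 and a = 0 → (0, 6)

Evaluating z = a + 4b at each vertex:
  (0, 0): z = 0
  (2, 0): z = 2
  (0, 6): z = 24

The maximum is at (0, 6) with z = 24.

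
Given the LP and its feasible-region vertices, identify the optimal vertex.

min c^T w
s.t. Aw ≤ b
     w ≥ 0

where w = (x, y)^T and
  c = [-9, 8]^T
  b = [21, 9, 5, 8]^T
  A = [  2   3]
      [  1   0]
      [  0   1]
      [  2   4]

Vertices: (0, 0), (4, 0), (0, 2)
Evaluating z = -9x + 8y at each vertex:
  (0, 0): z = 0
  (4, 0): z = -36
  (0, 2): z = 16

The smallest value is z = -36, attained at (4, 0).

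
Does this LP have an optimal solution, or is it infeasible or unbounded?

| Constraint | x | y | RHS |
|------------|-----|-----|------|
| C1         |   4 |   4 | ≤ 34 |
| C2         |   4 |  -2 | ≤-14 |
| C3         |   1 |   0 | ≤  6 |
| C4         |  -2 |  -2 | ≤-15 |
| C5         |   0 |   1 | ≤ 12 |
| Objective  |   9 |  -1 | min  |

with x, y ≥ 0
The point (0, 8.5) satisfies every constraint, so the LP is feasible; the constraints give x ≤ 6 and y ≤ 12, which with x, y ≥ 0 keep the feasible region inside a bounded box. A feasible, bounded LP attains a finite optimum at a vertex.

Evaluating z = 9x - y at each vertex:
  (0, 7.5): z = -7.5
  (0.1667, 7.333): z = -5.833
  (0.5, 8): z = -3.5
  (0, 8.5): z = -8.5

Feasible with finite optimum z* = -8.5 at (0, 8.5).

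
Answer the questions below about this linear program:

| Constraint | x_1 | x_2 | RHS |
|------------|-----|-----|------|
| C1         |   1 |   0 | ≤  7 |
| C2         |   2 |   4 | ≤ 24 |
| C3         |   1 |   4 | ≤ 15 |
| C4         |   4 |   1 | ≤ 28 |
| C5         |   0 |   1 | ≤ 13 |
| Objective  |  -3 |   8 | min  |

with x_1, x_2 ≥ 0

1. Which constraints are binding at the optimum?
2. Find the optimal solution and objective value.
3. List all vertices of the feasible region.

1. C1, C4, x_2 ≥ 0
2. x_1 = 7, x_2 = 0, z = -21
3. (0, 0), (7, 0), (6.467, 2.133), (0, 3.75)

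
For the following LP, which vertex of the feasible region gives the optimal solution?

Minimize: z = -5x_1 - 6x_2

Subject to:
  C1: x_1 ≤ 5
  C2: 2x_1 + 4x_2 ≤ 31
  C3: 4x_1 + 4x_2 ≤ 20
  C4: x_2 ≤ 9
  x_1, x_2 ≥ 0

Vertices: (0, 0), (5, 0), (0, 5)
Evaluating z = -5x_1 - 6x_2 at each vertex:
  (0, 0): z = 0
  (5, 0): z = -25
  (0, 5): z = -30

The smallest value is z = -30, attained at (0, 5).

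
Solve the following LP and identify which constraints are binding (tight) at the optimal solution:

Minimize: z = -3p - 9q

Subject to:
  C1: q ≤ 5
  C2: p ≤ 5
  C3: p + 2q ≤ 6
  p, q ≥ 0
Optimal: p = 0, q = 3
Binding: C3, p ≥ 0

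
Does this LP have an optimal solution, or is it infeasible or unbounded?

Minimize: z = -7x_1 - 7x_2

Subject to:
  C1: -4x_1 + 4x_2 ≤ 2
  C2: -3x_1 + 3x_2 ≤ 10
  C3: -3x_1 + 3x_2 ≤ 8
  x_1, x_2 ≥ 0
Feasible point: (0, 0) satisfies every constraint, so the LP is feasible.
Direction d = (1, 0): for each constraint row a, a·d ≤ 0 —
  (-4)(1) + (4)(0) = -4 ≤ 0
  (-3)(1) + (3)(0) = -3 ≤ 0
  (-3)(1) + (3)(0) = -3 ≤ 0
and d ≥ 0, so (0, 0) + t·d stays feasible for every t ≥ 0. Along this ray z = -7x_1 - 7x_2 changes by -7 per unit t, so z → −∞.

The LP is unbounded; z can be made arbitrarily small.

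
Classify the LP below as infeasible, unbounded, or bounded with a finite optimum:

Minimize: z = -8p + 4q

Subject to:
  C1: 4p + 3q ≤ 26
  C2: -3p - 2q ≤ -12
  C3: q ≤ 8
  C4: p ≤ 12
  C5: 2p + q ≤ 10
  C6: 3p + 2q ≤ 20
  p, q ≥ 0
The point (5, 0) satisfies every constraint, so the LP is feasible; the constraints give p ≤ 12 and q ≤ 8, which with p, q ≥ 0 keep the feasible region inside a bounded box. A feasible, bounded LP attains a finite optimum at a vertex.

Evaluating z = -8p + 4q at each vertex:
  (4, 0): z = -32
  (5, 0): z = -40
  (2, 6): z = 8
  (0.5, 8): z = 28
  (0, 8): z = 32
  (0, 6): z = 24

The LP has an optimal solution: (5, 0) with z = -40.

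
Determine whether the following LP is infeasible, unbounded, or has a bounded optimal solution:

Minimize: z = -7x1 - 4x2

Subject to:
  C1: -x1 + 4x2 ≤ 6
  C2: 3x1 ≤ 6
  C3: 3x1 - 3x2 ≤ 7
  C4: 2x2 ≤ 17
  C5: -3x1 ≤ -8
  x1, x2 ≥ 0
C2 requires 3x1 ≤ 6, while C5 (-3x1 ≤ -8) is equivalent to 3x1 ≥ 8. Together they would need 8 ≤ 3x1 ≤ 6, which is impossible since 8 > 6. No point satisfies all constraints.

The feasible region is empty; the LP is infeasible.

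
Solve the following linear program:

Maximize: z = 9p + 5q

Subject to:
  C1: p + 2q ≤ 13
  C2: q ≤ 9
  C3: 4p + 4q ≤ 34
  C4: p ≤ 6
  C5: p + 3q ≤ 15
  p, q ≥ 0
p = 6, q = 2.5, z = 66.5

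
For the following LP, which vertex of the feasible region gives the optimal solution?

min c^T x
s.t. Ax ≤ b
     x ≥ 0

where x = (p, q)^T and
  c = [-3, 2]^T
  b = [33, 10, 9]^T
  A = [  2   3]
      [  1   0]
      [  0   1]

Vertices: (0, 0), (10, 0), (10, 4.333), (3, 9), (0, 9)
(10, 0) with z = -30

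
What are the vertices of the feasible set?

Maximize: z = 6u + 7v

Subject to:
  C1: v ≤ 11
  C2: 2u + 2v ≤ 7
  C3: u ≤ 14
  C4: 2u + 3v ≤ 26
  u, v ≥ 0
Each vertex is the intersection of two constraint boundaries that also satisfies all remaining constraints:
  u = 0 and v = 0 → (0, 0)
  2u + 2v = 7 and v = 0 → (3.5, 0)
  2u + 2v = 7 and u = 0 → (0, 3.5)

Vertices: (0, 0), (3.5, 0), (0, 3.5)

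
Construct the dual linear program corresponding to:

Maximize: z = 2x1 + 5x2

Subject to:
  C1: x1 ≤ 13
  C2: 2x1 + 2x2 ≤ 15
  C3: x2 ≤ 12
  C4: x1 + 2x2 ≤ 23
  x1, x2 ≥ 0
Minimize: z = 13y1 + 15y2 + 12y3 + 23y4

Subject to:
  C1: -y1 - 2y2 - y4 ≤ -2
  C2: -2y2 - y3 - 2y4 ≤ -5
  y1, y2, y3, y4 ≥ 0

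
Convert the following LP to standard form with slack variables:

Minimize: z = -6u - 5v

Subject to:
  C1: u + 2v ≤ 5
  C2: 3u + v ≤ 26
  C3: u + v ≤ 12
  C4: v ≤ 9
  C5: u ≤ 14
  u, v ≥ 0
min z = -6u - 5v

s.t.
  u + 2v + s1 = 5
  3u + v + s2 = 26
  u + v + s3 = 12
  v + s4 = 9
  u + s5 = 14
  u, v, s1, s2, s3, s4, s5 ≥ 0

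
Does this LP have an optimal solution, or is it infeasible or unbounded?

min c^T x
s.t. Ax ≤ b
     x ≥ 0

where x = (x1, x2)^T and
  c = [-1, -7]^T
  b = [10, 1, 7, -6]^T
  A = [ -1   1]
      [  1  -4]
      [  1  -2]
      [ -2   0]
Feasible point: (3, 1) satisfies every constraint, so the LP is feasible.
Direction d = (1, 1): for each constraint row a, a·d ≤ 0 —
  (-1)(1) + (1)(1) = 0 ≤ 0
  (1)(1) + (-4)(1) = -3 ≤ 0
  (1)(1) + (-2)(1) = -1 ≤ 0
  (-2)(1) + (0)(1) = -2 ≤ 0
and d ≥ 0, so (3, 1) + t·d stays feasible for every t ≥ 0. Along this ray z = -x1 - 7x2 changes by -8 per unit t, so z → −∞.

Unbounded: there is a feasible ray along which z → −∞.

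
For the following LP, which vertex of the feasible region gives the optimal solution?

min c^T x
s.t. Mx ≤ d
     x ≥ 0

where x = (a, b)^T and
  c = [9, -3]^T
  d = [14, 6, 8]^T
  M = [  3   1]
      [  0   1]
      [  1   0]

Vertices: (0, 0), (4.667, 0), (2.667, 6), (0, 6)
Evaluating z = 9a - 3b at each vertex:
  (0, 0): z = 0
  (4.667, 0): z = 42
  (2.667, 6): z = 6
  (0, 6): z = -18

The smallest value is z = -18, attained at (0, 6).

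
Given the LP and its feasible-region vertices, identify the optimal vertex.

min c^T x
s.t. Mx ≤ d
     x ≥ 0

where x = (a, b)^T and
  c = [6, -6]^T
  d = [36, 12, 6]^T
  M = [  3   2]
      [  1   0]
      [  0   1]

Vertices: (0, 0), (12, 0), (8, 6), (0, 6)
(0, 6) with z = -36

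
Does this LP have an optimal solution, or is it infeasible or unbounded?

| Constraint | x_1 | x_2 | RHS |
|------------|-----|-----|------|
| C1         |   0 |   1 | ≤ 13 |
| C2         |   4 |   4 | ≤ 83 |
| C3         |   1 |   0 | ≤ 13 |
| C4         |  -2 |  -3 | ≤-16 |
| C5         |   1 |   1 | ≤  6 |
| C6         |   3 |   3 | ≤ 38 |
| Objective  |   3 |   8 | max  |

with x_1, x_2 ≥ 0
The point (0, 6) satisfies every constraint, so the LP is feasible; the constraints give x_1 ≤ 13 and x_2 ≤ 13, which with x_1, x_2 ≥ 0 keep the feasible region inside a bounded box. A feasible, bounded LP attains a finite optimum at a vertex.

Evaluating z = 3x_1 + 8x_2 at each vertex:
  (2, 4): z = 38
  (0, 6): z = 48
  (0, 5.333): z = 42.67

Feasible with finite optimum z* = 48 at (0, 6).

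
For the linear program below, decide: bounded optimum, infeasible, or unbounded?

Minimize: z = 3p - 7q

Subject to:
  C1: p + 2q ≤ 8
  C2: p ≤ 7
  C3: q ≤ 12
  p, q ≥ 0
The point (0, 4) satisfies every constraint, so the LP is feasible; the constraints give p ≤ 7 and q ≤ 12, which with p, q ≥ 0 keep the feasible region inside a bounded box. A feasible, bounded LP attains a finite optimum at a vertex.

Evaluating z = 3p - 7q at each vertex:
  (0, 0): z = 0
  (7, 0): z = 21
  (7, 0.5): z = 17.5
  (0, 4): z = -28

Feasible with finite optimum z* = -28 at (0, 4).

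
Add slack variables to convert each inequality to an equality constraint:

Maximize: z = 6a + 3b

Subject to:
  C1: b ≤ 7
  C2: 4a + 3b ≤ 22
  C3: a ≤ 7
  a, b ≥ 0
max z = 6a + 3b

s.t.
  b + s1 = 7
  4a + 3b + s2 = 22
  a + s3 = 7
  a, b, s1, s2, s3 ≥ 0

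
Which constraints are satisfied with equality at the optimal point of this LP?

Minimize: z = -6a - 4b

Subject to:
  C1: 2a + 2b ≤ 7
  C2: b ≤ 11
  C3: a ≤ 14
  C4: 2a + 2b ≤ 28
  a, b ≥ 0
Optimal: a = 3.5, b = 0
Binding: C1, b ≥ 0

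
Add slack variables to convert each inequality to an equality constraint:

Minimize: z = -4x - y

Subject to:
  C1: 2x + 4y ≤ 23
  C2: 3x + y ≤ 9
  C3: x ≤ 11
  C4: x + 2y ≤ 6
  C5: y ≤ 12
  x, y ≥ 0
min z = -4x - y

s.t.
  2x + 4y + s1 = 23
  3x + y + s2 = 9
  x + s3 = 11
  x + 2y + s4 = 6
  y + s5 = 12
  x, y, s1, s2, s3, s4, s5 ≥ 0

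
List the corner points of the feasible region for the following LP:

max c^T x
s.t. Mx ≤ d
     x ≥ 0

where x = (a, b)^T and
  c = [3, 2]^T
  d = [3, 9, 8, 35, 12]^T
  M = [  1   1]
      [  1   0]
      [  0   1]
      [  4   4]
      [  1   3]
Each vertex is the intersection of two constraint boundaries that also satisfies all remaining constraints:
  a = 0 and b = 0 → (0, 0)
  a + b = 3 and b = 0 → (3, 0)
  a + b = 3 and a = 0 → (0, 3)

Vertices: (0, 0), (3, 0), (0, 3)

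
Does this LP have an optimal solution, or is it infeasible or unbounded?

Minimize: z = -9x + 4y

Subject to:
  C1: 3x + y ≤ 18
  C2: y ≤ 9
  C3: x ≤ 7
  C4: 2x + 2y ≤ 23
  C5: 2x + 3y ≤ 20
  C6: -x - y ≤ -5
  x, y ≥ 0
The point (6, 0) satisfies every constraint, so the LP is feasible; the constraints give x ≤ 7 and y ≤ 9, which with x, y ≥ 0 keep the feasible region inside a bounded box. A feasible, bounded LP attains a finite optimum at a vertex.

Evaluating z = -9x + 4y at each vertex:
  (5, 0): z = -45
  (6, 0): z = -54
  (4.857, 3.429): z = -30
  (0, 6.667): z = 26.67
  (0, 5): z = 20

Bounded optimum: z* = -54 at (6, 0).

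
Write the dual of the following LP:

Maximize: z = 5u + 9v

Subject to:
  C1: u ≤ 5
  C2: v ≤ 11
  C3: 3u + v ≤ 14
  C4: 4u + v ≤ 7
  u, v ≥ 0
Minimize: z = 5y1 + 11y2 + 14y3 + 7y4

Subject to:
  C1: -y1 - 3y3 - 4y4 ≤ -5
  C2: -y2 - y3 - y4 ≤ -9
  y1, y2, y3, y4 ≥ 0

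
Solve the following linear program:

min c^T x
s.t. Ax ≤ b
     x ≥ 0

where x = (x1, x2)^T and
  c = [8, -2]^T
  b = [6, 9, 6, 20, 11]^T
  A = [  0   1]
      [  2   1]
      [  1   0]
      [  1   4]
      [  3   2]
Each vertex is the intersection of two constraint boundaries that also satisfies all remaining constraints:
  x1 = 0 and x2 = 0 → (0, 0)
  3x1 + 2x2 = 11 and x2 = 0 → (3.667, 0)
  x1 + 4x2 = 20 and 3x1 + 2x2 = 11 → (0.4, 4.9)
  x1 + 4x2 = 20 and x1 = 0 → (0, 5)

Evaluating z = 8x1 - 2x2 at each vertex:
  (0, 0): z = 0
  (3.667, 0): z = 29.33
  (0.4, 4.9): z = -6.6
  (0, 5): z = -10

The minimum is at (0, 5) with z = -10.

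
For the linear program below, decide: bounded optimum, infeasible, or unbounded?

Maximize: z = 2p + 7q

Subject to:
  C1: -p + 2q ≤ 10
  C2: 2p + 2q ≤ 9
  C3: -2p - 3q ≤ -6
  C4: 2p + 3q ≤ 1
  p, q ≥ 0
C4 requires 2p + 3q ≤ 1, while C3 (-2p - 3q ≤ -6) is equivalent to 2p + 3q ≥ 6. Together they would need 6 ≤ 2p + 3q ≤ 1, which is impossible since 6 > 1. No point satisfies all constraints.

Infeasible: no point satisfies all constraints simultaneously.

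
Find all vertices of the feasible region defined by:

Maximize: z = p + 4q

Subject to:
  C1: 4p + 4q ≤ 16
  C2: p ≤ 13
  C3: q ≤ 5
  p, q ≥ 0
Each vertex is the intersection of two constraint boundaries that also satisfies all remaining constraints:
  p = 0 and q = 0 → (0, 0)
  4p + 4q = 16 and q = 0 → (4, 0)
  4p + 4q = 16 and p = 0 → (0, 4)

Vertices: (0, 0), (4, 0), (0, 4)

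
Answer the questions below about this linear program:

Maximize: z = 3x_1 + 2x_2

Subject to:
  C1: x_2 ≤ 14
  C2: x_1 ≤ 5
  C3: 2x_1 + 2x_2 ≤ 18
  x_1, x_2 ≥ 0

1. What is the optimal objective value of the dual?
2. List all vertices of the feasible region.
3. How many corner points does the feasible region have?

1. 23 (by strong duality, equal to the primal optimum)
2. (0, 0), (5, 0), (5, 4), (0, 9)
3. 4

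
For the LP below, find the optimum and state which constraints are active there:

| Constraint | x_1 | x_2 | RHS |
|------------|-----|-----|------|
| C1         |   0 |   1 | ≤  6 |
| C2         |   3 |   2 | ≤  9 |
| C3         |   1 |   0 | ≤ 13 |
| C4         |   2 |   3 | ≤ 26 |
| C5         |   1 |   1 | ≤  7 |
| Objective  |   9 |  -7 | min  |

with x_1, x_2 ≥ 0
Optimal: x_1 = 0, x_2 = 4.5
Binding: C2, x_1 ≥ 0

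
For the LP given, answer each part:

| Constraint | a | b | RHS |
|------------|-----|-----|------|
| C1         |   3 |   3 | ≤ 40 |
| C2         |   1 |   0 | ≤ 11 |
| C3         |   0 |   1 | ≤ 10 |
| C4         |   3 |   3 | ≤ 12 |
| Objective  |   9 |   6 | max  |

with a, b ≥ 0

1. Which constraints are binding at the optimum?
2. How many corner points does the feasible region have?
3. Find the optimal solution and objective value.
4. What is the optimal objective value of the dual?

1. C4, b ≥ 0
2. 3
3. a = 4, b = 0, z = 36
4. 36 (by strong duality, equal to the primal optimum)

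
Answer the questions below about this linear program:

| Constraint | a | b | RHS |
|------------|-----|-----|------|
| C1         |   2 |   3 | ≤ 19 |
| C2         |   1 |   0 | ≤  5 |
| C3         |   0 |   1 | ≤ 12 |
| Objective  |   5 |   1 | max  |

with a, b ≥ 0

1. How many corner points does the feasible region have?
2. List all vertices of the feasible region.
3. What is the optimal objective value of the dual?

1. 4
2. (0, 0), (5, 0), (5, 3), (0, 6.333)
3. 28 (by strong duality, equal to the primal optimum)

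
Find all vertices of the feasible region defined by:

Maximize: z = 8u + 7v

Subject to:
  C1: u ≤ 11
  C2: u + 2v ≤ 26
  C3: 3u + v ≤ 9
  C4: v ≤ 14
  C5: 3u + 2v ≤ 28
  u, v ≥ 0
Each vertex is the intersection of two constraint boundaries that also satisfies all remaining constraints:
  u = 0 and v = 0 → (0, 0)
  3u + v = 9 and v = 0 → (3, 0)
  3u + v = 9 and u = 0 → (0, 9)

Vertices: (0, 0), (3, 0), (0, 9)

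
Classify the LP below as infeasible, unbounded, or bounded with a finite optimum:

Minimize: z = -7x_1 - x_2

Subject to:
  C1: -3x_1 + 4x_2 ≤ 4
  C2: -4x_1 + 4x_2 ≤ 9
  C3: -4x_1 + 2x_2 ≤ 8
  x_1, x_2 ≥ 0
Feasible point: (0, 0) satisfies every constraint, so the LP is feasible.
Direction d = (1, 0): for each constraint row a, a·d ≤ 0 —
  (-3)(1) + (4)(0) = -3 ≤ 0
  (-4)(1) + (4)(0) = -4 ≤ 0
  (-4)(1) + (2)(0) = -4 ≤ 0
and d ≥ 0, so (0, 0) + t·d stays feasible for every t ≥ 0. Along this ray z = -7x_1 - x_2 changes by -7 per unit t, so z → −∞.

The LP is unbounded; z can be made arbitrarily small.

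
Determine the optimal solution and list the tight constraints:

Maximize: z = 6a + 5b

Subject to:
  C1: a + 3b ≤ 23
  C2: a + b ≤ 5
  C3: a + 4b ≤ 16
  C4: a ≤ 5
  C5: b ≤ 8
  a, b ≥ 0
Optimal: a = 5, b = 0
Slack at optimum:
  C1: slack = 18
  C2: slack = 0 (binding)
  C3: slack = 11
  C4: slack = 0 (binding)
  C5: slack = 8
  a ≥ 0: a = 5
  b ≥ 0: b = 0 (binding)
Binding constraints: C2, C4, b ≥ 0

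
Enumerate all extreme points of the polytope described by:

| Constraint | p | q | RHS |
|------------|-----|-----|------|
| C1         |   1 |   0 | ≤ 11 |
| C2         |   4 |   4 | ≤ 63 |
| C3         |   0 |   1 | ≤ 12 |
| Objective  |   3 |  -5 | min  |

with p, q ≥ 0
Each vertex is the intersection of two constraint boundaries that also satisfies all remaining constraints:
  p = 0 and q = 0 → (0, 0)
  p = 11 and q = 0 → (11, 0)
  p = 11 and 4p + 4q = 63 → (11, 4.75)
  4p + 4q = 63 and q = 12 → (3.75, 12)
  q = 12 and p = 0 → (0, 12)

Vertices: (0, 0), (11, 0), (11, 4.75), (3.75, 12), (0, 12)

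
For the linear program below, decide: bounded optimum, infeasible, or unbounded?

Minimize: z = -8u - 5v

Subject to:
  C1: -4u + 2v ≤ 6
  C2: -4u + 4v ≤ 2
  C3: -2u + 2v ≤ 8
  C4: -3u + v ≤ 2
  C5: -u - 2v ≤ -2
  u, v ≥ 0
Feasible point: (1, 1) satisfies every constraint, so the LP is feasible.
Direction d = (1, 0): for each constraint row a, a·d ≤ 0 —
  (-4)(1) + (2)(0) = -4 ≤ 0
  (-4)(1) + (4)(0) = -4 ≤ 0
  (-2)(1) + (2)(0) = -2 ≤ 0
  (-3)(1) + (1)(0) = -3 ≤ 0
  (-1)(1) + (-2)(0) = -1 ≤ 0
and d ≥ 0, so (1, 1) + t·d stays feasible for every t ≥ 0. Along this ray z = -8u - 5v changes by -8 per unit t, so z → −∞.

Unbounded: there is a feasible ray along which z → −∞.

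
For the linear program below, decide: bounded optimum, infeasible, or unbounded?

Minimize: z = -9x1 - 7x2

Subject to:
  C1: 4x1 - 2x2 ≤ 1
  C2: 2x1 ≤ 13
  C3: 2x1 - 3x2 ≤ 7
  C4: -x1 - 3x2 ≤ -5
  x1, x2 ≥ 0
Feasible point: (0, 2) satisfies every constraint, so the LP is feasible.
Direction d = (0, 1): for each constraint row a, a·d ≤ 0 —
  (4)(0) + (-2)(1) = -2 ≤ 0
  (2)(0) + (0)(1) = 0 ≤ 0
  (2)(0) + (-3)(1) = -3 ≤ 0
  (-1)(0) + (-3)(1) = -3 ≤ 0
and d ≥ 0, so (0, 2) + t·d stays feasible for every t ≥ 0. Along this ray z = -9x1 - 7x2 changes by -7 per unit t, so z → −∞.

The LP is unbounded; z can be made arbitrarily small.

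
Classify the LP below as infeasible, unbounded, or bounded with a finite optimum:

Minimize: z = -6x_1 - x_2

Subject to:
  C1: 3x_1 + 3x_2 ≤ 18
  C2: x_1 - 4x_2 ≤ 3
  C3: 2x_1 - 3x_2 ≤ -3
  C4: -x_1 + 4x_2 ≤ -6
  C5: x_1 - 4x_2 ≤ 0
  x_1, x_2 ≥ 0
C2 requires x_1 - 4x_2 ≤ 3, while C4 (-x_1 + 4x_2 ≤ -6) is equivalent to x_1 - 4x_2 ≥ 6. Together they would need 6 ≤ x_1 - 4x_2 ≤ 3, which is impossible since 6 > 3. No point satisfies all constraints.

Infeasible: no point satisfies all constraints simultaneously.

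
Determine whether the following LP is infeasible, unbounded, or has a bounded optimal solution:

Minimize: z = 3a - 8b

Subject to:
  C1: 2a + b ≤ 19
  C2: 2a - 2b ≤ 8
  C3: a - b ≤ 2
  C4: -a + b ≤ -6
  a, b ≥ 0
C3 requires a - b ≤ 2, while C4 (-a + b ≤ -6) is equivalent to a - b ≥ 6. Together they would need 6 ≤ a - b ≤ 2, which is impossible since 6 > 2. No point satisfies all constraints.

Infeasible — the constraint set is empty.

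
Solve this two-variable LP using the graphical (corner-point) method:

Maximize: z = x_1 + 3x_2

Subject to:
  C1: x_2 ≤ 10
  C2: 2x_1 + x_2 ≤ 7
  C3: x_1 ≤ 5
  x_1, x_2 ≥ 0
Each vertex is the intersection of two constraint boundaries that also satisfies all remaining constraints:
  x_1 = 0 and x_2 = 0 → (0, 0)
  2x_1 + x_2 = 7 and x_2 = 0 → (3.5, 0)
  2x_1 + x_2 = 7 and x_1 = 0 → (0, 7)

Evaluating z = x_1 + 3x_2 at each vertex:
  (0, 0): z = 0
  (3.5, 0): z = 3.5
  (0, 7): z = 21

The maximum is at (0, 7) with z = 21.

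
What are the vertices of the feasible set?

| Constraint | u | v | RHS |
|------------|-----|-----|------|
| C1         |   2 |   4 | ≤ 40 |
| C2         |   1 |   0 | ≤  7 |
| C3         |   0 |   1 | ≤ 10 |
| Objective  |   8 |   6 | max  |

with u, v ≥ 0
Each vertex is the intersection of two constraint boundaries that also satisfies all remaining constraints:
  u = 0 and v = 0 → (0, 0)
  u = 7 and v = 0 → (7, 0)
  2u + 4v = 40 and u = 7 → (7, 6.5)
  2u + 4v = 40 and v = 10 → (0, 10)

Vertices: (0, 0), (7, 0), (7, 6.5), (0, 10)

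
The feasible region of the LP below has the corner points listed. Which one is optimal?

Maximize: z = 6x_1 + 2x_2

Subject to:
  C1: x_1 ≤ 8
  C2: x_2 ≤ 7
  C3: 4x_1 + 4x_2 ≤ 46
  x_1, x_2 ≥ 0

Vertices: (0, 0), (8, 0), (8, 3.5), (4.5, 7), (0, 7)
Evaluating z = 6x_1 + 2x_2 at each vertex:
  (0, 0): z = 0
  (8, 0): z = 48
  (8, 3.5): z = 55
  (4.5, 7): z = 41
  (0, 7): z = 14

The largest value is z = 55, attained at (8, 3.5).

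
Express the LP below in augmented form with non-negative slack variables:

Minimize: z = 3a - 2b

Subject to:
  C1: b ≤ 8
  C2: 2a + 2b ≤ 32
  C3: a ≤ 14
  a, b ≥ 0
min z = 3a - 2b

s.t.
  b + s1 = 8
  2a + 2b + s2 = 32
  a + s3 = 14
  a, b, s1, s2, s3 ≥ 0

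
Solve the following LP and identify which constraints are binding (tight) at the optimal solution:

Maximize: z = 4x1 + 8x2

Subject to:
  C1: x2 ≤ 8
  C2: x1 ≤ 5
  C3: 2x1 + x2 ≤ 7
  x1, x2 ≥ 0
Optimal: x1 = 0, x2 = 7
Slack at optimum:
  C1: slack = 1
  C2: slack = 5
  C3: slack = 0 (binding)
  x1 ≥ 0: x1 = 0 (binding)
  x2 ≥ 0: x2 = 7
Binding constraints: C3, x1 ≥ 0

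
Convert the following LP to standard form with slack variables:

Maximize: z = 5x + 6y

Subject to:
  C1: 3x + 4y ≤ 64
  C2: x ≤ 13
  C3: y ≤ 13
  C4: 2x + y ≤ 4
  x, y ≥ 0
max z = 5x + 6y

s.t.
  3x + 4y + s1 = 64
  x + s2 = 13
  y + s3 = 13
  2x + y + s4 = 4
  x, y, s1, s2, s3, s4 ≥ 0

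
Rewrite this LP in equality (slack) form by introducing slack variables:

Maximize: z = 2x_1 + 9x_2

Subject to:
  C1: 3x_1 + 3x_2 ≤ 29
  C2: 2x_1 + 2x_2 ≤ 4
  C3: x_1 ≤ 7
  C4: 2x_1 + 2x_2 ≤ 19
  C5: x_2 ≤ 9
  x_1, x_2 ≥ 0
max z = 2x_1 + 9x_2

s.t.
  3x_1 + 3x_2 + s1 = 29
  2x_1 + 2x_2 + s2 = 4
  x_1 + s3 = 7
  2x_1 + 2x_2 + s4 = 19
  x_2 + s5 = 9
  x_1, x_2, s1, s2, s3, s4, s5 ≥ 0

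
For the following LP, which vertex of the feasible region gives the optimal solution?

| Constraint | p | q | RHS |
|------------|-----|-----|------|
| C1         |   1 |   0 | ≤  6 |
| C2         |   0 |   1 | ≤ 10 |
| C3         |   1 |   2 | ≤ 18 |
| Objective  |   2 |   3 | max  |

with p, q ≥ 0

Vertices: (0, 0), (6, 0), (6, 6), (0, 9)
Evaluating z = 2p + 3q at each vertex:
  (0, 0): z = 0
  (6, 0): z = 12
  (6, 6): z = 30
  (0, 9): z = 27

The largest value is z = 30, attained at (6, 6).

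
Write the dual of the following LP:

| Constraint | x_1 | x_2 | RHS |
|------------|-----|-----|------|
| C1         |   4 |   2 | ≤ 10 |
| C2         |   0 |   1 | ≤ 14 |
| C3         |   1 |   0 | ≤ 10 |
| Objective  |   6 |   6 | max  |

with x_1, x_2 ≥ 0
Minimize: z = 10y1 + 14y2 + 10y3

Subject to:
  C1: -4y1 - y3 ≤ -6
  C2: -2y1 - y2 ≤ -6
  y1, y2, y3 ≥ 0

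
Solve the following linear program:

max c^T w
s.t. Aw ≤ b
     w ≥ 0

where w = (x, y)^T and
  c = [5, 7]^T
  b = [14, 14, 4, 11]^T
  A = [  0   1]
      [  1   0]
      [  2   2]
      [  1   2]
x = 0, y = 2, z = 14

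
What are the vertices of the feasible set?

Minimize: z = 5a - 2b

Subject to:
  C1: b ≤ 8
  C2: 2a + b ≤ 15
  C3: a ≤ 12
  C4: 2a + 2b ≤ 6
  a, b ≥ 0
Each vertex is the intersection of two constraint boundaries that also satisfies all remaining constraints:
  a = 0 and b = 0 → (0, 0)
  2a + 2b = 6 and b = 0 → (3, 0)
  2a + 2b = 6 and a = 0 → (0, 3)

Vertices: (0, 0), (3, 0), (0, 3)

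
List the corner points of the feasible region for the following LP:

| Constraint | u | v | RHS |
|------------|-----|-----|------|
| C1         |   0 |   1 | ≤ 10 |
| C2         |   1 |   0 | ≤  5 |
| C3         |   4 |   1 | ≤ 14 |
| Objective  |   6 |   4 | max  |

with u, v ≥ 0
Each vertex is the intersection of two constraint boundaries that also satisfies all remaining constraints:
  u = 0 and v = 0 → (0, 0)
  4u + v = 14 and v = 0 → (3.5, 0)
  v = 10 and 4u + v = 14 → (1, 10)
  v = 10 and u = 0 → (0, 10)

Vertices: (0, 0), (3.5, 0), (1, 10), (0, 10)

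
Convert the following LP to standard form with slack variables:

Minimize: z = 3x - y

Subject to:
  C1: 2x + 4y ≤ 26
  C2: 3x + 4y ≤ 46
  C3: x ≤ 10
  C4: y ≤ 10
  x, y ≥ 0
min z = 3x - y

s.t.
  2x + 4y + s1 = 26
  3x + 4y + s2 = 46
  x + s3 = 10
  y + s4 = 10
  x, y, s1, s2, s3, s4 ≥ 0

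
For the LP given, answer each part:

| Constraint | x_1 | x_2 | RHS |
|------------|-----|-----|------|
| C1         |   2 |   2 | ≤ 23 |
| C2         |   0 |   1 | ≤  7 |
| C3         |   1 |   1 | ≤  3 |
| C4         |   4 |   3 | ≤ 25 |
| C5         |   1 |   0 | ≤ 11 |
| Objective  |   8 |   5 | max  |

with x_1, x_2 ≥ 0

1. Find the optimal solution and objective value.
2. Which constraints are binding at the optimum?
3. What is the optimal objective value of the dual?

1. x_1 = 3, x_2 = 0, z = 24
2. C3, x_2 ≥ 0
3. 24 (by strong duality, equal to the primal optimum)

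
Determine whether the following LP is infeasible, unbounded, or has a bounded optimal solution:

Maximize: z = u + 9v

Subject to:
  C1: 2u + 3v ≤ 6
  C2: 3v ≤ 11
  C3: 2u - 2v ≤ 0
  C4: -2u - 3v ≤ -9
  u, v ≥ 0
C1 requires 2u + 3v ≤ 6, while C4 (-2u - 3v ≤ -9) is equivalent to 2u + 3v ≥ 9. Together they would need 9 ≤ 2u + 3v ≤ 6, which is impossible since 9 > 6. No point satisfies all constraints.

Infeasible — the constraint set is empty.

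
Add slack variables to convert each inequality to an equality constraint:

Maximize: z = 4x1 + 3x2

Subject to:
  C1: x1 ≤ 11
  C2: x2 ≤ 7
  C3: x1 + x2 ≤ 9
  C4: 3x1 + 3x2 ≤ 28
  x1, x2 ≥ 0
max z = 4x1 + 3x2

s.t.
  x1 + s1 = 11
  x2 + s2 = 7
  x1 + x2 + s3 = 9
  3x1 + 3x2 + s4 = 28
  x1, x2, s1, s2, s3, s4 ≥ 0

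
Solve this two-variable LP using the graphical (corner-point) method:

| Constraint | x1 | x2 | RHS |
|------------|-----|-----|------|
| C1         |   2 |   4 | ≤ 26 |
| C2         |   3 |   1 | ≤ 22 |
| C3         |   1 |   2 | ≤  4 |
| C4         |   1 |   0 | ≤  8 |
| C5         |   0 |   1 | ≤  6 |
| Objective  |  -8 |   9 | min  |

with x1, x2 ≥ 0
x1 = 4, x2 = 0, z = -32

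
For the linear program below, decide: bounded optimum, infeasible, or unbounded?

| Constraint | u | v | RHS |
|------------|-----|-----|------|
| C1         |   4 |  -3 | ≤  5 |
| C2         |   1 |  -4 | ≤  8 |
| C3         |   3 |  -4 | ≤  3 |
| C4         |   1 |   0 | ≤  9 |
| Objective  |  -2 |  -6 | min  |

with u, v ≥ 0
Feasible point: (0, 0) satisfies every constraint, so the LP is feasible.
Direction d = (0, 1): for each constraint row a, a·d ≤ 0 —
  (4)(0) + (-3)(1) = -3 ≤ 0
  (1)(0) + (-4)(1) = -4 ≤ 0
  (3)(0) + (-4)(1) = -4 ≤ 0
  (1)(0) + (0)(1) = 0 ≤ 0
and d ≥ 0, so (0, 0) + t·d stays feasible for every t ≥ 0. Along this ray z = -2u - 6v changes by -6 per unit t, so z → −∞.

The LP is unbounded; z can be made arbitrarily small.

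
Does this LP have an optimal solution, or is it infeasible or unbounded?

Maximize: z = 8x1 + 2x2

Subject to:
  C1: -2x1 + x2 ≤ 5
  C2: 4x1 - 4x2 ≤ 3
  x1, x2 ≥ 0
Feasible point: (0, 0) satisfies every constraint, so the LP is feasible.
Direction d = (1, 1): for each constraint row a, a·d ≤ 0 —
  (-2)(1) + (1)(1) = -1 ≤ 0
  (4)(1) + (-4)(1) = 0 ≤ 0
and d ≥ 0, so (0, 0) + t·d stays feasible for every t ≥ 0. Along this ray z = 8x1 + 2x2 changes by 10 per unit t, so z → +∞.

Unbounded: there is a feasible ray along which z → +∞.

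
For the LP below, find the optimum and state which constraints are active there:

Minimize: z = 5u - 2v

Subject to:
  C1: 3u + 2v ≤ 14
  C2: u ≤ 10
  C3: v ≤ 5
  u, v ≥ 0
Optimal: u = 0, v = 5
Slack at optimum:
  C1: slack = 4
  C2: slack = 10
  C3: slack = 0 (binding)
  u ≥ 0: u = 0 (binding)
  v ≥ 0: v = 5
Binding constraints: C3, u ≥ 0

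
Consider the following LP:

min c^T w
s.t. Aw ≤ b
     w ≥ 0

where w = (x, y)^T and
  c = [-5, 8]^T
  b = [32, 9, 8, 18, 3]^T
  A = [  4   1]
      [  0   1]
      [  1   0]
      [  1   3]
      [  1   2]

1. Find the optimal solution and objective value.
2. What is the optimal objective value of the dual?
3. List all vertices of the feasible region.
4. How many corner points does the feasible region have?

1. x = 3, y = 0, z = -15
2. -15 (by strong duality, equal to the primal optimum)
3. (0, 0), (3, 0), (0, 1.5)
4. 3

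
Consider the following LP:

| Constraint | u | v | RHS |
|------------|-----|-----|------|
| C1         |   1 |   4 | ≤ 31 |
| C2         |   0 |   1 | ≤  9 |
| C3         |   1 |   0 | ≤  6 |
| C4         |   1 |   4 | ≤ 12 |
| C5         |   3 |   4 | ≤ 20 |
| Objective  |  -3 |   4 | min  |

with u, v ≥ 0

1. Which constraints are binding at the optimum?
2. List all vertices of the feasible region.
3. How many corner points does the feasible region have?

1. C3, v ≥ 0
2. (0, 0), (6, 0), (6, 0.5), (4, 2), (0, 3)
3. 5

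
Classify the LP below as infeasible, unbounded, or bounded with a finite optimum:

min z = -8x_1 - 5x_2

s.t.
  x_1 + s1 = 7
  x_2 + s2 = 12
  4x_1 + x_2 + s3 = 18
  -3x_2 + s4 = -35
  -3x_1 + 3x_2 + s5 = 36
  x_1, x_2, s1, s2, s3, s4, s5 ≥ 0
The point (1.5, 12) satisfies every constraint, so the LP is feasible; the constraints give x_1 ≤ 7 and x_2 ≤ 12, which with x_1, x_2 ≥ 0 keep the feasible region inside a bounded box. A feasible, bounded LP attains a finite optimum at a vertex.

Evaluating z = -8x_1 - 5x_2 at each vertex:
  (0, 11.67): z = -58.33
  (1.583, 11.67): z = -71
  (1.5, 12): z = -72
  (0, 12): z = -60

Bounded optimum: z* = -72 at (1.5, 12).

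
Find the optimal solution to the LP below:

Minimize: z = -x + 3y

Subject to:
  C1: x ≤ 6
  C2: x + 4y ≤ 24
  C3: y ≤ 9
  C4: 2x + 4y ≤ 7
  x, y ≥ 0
Each vertex is the intersection of two constraint boundaries that also satisfies all remaining constraints:
  x = 0 and y = 0 → (0, 0)
  2x + 4y = 7 and y = 0 → (3.5, 0)
  2x + 4y = 7 and x = 0 → (0, 1.75)

Evaluating z = -x + 3y at each vertex:
  (0, 0): z = 0
  (3.5, 0): z = -3.5
  (0, 1.75): z = 5.25

The minimum is at (3.5, 0) with z = -3.5.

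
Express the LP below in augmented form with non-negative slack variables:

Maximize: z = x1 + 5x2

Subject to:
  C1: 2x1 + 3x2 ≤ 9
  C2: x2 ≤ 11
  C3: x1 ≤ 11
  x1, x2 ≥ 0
max z = x1 + 5x2

s.t.
  2x1 + 3x2 + s1 = 9
  x2 + s2 = 11
  x1 + s3 = 11
  x1, x2, s1, s2, s3 ≥ 0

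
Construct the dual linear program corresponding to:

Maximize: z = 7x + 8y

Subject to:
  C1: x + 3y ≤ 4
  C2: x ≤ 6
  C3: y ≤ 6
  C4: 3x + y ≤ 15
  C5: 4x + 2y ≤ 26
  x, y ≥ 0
Minimize: z = 4y1 + 6y2 + 6y3 + 15y4 + 26y5

Subject to:
  C1: -y1 - y2 - 3y4 - 4y5 ≤ -7
  C2: -3y1 - y3 - y4 - 2y5 ≤ -8
  y1, y2, y3, y4, y5 ≥ 0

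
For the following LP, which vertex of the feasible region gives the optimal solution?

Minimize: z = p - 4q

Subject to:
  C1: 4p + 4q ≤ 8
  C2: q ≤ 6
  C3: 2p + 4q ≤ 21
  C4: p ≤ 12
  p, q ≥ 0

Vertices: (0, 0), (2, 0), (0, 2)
Evaluating z = p - 4q at each vertex:
  (0, 0): z = 0
  (2, 0): z = 2
  (0, 2): z = -8

The smallest value is z = -8, attained at (0, 2).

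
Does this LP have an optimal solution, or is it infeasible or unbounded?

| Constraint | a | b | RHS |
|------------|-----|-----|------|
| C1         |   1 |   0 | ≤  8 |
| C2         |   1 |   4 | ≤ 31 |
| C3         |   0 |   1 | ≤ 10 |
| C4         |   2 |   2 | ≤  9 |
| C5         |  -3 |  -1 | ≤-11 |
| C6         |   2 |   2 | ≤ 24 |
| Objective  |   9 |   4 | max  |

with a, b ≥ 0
The point (4.5, 0) satisfies every constraint, so the LP is feasible; the constraints give a ≤ 8 and b ≤ 10, which with a, b ≥ 0 keep the feasible region inside a bounded box. A feasible, bounded LP attains a finite optimum at a vertex.

Evaluating z = 9a + 4b at each vertex:
  (3.667, 0): z = 33
  (4.5, 0): z = 40.5
  (3.25, 1.25): z = 34.25

The LP has an optimal solution: (4.5, 0) with z = 40.5.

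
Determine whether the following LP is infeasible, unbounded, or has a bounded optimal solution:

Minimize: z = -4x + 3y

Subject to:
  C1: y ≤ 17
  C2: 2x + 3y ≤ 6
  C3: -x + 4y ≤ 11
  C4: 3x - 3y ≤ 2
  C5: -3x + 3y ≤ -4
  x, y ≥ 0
C4 requires 3x - 3y ≤ 2, while C5 (-3x + 3y ≤ -4) is equivalent to 3x - 3y ≥ 4. Together they would need 4 ≤ 3x - 3y ≤ 2, which is impossible since 4 > 2. No point satisfies all constraints.

The feasible region is empty; the LP is infeasible.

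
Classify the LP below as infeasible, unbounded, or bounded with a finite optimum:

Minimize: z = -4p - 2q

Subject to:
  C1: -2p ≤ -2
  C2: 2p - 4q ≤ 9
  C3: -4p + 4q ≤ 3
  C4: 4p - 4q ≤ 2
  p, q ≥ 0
Feasible point: (1, 1) satisfies every constraint, so the LP is feasible.
Direction d = (1, 1): for each constraint row a, a·d ≤ 0 —
  (-2)(1) + (0)(1) = -2 ≤ 0
  (2)(1) + (-4)(1) = -2 ≤ 0
  (-4)(1) + (4)(1) = 0 ≤ 0
  (4)(1) + (-4)(1) = 0 ≤ 0
and d ≥ 0, so (1, 1) + t·d stays feasible for every t ≥ 0. Along this ray z = -4p - 2q changes by -6 per unit t, so z → −∞.

Unbounded: there is a feasible ray along which z → −∞.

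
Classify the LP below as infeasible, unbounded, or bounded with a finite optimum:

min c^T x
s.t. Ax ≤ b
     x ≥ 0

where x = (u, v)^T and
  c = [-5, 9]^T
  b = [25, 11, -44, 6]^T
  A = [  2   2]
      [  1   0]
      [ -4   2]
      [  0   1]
The point (11, 0) satisfies every constraint, so the LP is feasible; the constraints give u ≤ 11 and v ≤ 6, which with u, v ≥ 0 keep the feasible region inside a bounded box. A feasible, bounded LP attains a finite optimum at a vertex.

Evaluating z = -5u + 9v at each vertex:
  (11, 0): z = -55

The LP has an optimal solution: (11, 0) with z = -55.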